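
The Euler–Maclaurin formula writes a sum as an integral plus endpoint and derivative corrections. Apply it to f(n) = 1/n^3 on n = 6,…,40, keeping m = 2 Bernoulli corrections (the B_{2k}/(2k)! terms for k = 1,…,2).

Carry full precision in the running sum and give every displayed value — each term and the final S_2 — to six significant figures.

S_2 ≈ 0.0160900

The integral term ∫_6^40 1/x^3 dx = 0.0135764.
Endpoint term: (f(6) + f(40))/2 = (0.00462963 + 1.56250e-05)/2 = 0.00232263.
So far: 0.0158990.
Correction k=1: B_{2}/2! · (f^{(1)}(40) − f^{(1)}(6)) = 1/12 · (-1.17187e-06 − (-0.00231481)) = 0.000192804.
Partial sum through k=1: 0.0160918.
Correction k=2: B_{4}/4! · (f^{(3)}(40) − f^{(3)}(6)) = −1/720 · (-1.46484e-08 − (-0.00128601)) = -1.78610e-06.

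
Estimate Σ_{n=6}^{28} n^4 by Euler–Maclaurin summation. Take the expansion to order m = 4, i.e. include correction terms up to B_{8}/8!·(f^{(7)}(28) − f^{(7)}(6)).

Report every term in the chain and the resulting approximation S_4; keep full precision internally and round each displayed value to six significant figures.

S_4 ≈ 3.75574e+06

Integral: ∫_6^28 x^4 dx = 3.44052e+06.
Boundary: ½(f(6) + f(28)) = ½(1296.00 + 614656) = 307976.
So far: 3.74849e+06.
Correction k=1: B_{2}/2! · (f^{(1)}(28) − f^{(1)}(6)) = 1/12 · (87808.0 − 864.000) = 7245.33.
After k=1: 3.75574e+06.
Correction k=2: B_{4}/4! · (f^{(3)}(28) − f^{(3)}(6)) = −1/720 · (672.000 − 144.000) = -0.733333.
After k=2: 3.75574e+06.
Correction k=3: B_{6}/6! · (f^{(5)}(28) − f^{(5)}(6)) = 1/30240 · (0.00000 − 0.00000) = 0.00000.
After k=3: 3.75574e+06.
Correction k=4: B_{8}/8! · (f^{(7)}(28) − f^{(7)}(6)) = −1/1209600 · (0.00000 − 0.00000) = 0.00000.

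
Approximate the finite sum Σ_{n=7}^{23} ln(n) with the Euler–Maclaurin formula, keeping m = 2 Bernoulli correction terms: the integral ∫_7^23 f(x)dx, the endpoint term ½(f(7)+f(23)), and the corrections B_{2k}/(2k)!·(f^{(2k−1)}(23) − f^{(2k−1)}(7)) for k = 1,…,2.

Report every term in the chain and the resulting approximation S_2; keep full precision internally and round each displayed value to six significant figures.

∫_7^23 ln(x) dx evaluates to 42.4950.
Endpoint term: (f(7) + f(23))/2 = (1.94591 + 3.13549)/2 = 2.54070.
Integral + boundary = 45.0357.
Correction k=1: B_{2}/2! · (f^{(1)}(23) − f^{(1)}(7)) = 1/12 · (0.0434783 − 0.142857) = -0.00828157.
Running total after k=1: 45.0274.
Correction k=2: B_{4}/4! · (f^{(3)}(23) − f^{(3)}(7)) = −1/720 · (0.000164379 − 0.00583090) = 7.87017e-06.

S_2 ≈ 45.0274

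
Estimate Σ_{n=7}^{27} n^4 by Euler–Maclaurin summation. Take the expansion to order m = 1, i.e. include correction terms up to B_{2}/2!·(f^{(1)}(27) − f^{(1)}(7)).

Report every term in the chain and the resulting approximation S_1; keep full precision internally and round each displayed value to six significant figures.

Integral: ∫_7^27 x^4 dx = 2.86642e+06.
Boundary: ½(f(7) + f(27)) = ½(2401.00 + 531441) = 266921.
So far: 3.13334e+06.
Correction k=1: B_{2}/2! · (f^{(1)}(27) − f^{(1)}(7)) = 1/12 · (78732.0 − 1372.00) = 6446.67.

S_1 ≈ 3.13979e+06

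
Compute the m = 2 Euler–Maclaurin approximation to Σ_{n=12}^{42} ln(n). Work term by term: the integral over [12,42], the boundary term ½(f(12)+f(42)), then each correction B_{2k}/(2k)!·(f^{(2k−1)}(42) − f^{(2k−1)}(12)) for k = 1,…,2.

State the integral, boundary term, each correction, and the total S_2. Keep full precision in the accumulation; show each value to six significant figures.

The integral term ∫_12^42 ln(x) dx = 97.1632.
½[f(12) + f(42)] = ½[2.48491 + 3.73767] = 3.11129.
Running total after boundary: 100.275.
Correction k=1: B_{2}/2! · (f^{(1)}(42) − f^{(1)}(12)) = 1/12 · (0.0238095 − 0.0833333) = -0.00496032.
Running total after k=1: 100.270.
Correction k=2: B_{4}/4! · (f^{(3)}(42) − f^{(3)}(12)) = −1/720 · (2.69949e-05 − 0.00115741) = 1.57002e-06.

S_2 ≈ 100.270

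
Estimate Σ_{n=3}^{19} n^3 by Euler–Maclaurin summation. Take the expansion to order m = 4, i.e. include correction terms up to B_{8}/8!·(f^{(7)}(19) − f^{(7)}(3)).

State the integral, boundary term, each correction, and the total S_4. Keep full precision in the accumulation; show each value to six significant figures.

Integral: ∫_3^19 x^3 dx = 32560.0.
Boundary: ½(f(3) + f(19)) = ½(27.0000 + 6859.00) = 3443.00.
So far: 36003.0.
k=1: B_{2}/(2)! × [f^{(1)}(19) − f^{(1)}(3)] = 1/12 × (1083.00 − 27.0000) = 88.0000.
Partial sum through k=1: 36091.0.
k=2: B_{4}/(4)! × [f^{(3)}(19) − f^{(3)}(3)] = −1/720 × (6.00000 − 6.00000) = 0.00000.
Partial sum through k=2: 36091.0.
k=3: B_{6}/(6)! × [f^{(5)}(19) − f^{(5)}(3)] = 1/30240 × (0.00000 − 0.00000) = 0.00000.
Partial sum through k=3: 36091.0.
k=4: B_{8}/(8)! × [f^{(7)}(19) − f^{(7)}(3)] = −1/1209600 × (0.00000 − 0.00000) = 0.00000.

S_4 ≈ 36091.0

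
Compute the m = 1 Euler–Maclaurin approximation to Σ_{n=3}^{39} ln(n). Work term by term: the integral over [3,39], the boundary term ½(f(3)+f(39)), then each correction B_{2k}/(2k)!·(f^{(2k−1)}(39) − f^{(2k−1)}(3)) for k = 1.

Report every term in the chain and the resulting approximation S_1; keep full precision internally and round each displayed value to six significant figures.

S_1 ≈ 105.939

Integral: ∫_3^39 ln(x) dx = 103.583.
½[f(3) + f(39)] = ½[1.09861 + 3.66356] = 2.38109.
So far: 105.964.
k=1: B_{2}/(2)! × [f^{(1)}(39) − f^{(1)}(3)] = 1/12 × (0.0256410 − 0.333333) = -0.0256410.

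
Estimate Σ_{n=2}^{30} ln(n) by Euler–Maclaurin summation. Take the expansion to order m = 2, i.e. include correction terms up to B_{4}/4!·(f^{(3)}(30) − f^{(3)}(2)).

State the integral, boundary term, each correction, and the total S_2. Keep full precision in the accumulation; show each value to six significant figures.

S_2 ≈ 74.6583

∫_2^30 ln(x) dx evaluates to 72.6496.
½[f(2) + f(30)] = ½[0.693147 + 3.40120] = 2.04717.
Running total after boundary: 74.6968.
Order-1 term: 1/12 · (0.0333333 − 0.500000) = -0.0388889.
After k=1: 74.6579.
Order-2 term: −1/720 · (7.40741e-05 − 0.250000) = 0.000347119.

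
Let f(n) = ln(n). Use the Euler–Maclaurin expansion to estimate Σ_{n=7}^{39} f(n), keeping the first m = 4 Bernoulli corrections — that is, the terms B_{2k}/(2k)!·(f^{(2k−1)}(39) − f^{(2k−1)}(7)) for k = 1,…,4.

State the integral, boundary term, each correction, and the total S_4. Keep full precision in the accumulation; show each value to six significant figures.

S_4 ≈ 100.053

∫_7^39 ln(x) dx evaluates to 97.2575.
Endpoint term: (f(7) + f(39))/2 = (1.94591 + 3.66356)/2 = 2.80474.
Integral + boundary = 100.062.
k=1: B_{2}/(2)! × [f^{(1)}(39) − f^{(1)}(7)] = 1/12 × (0.0256410 − 0.142857) = -0.00976801.
Running total after k=1: 100.053.
k=2: B_{4}/(4)! × [f^{(3)}(39) − f^{(3)}(7)] = −1/720 × (3.37160e-05 − 0.00583090) = 8.05165e-06.
Running total after k=2: 100.053.
k=3: B_{6}/(6)! × [f^{(5)}(39) − f^{(5)}(7)] = 1/30240 × (2.66004e-07 − 0.00142798) = -4.72126e-08.
Running total after k=3: 100.053.
k=4: B_{8}/(8)! × [f^{(7)}(39) − f^{(7)}(7)] = −1/1209600 × (5.24663e-09 − 0.000874271) = 7.22773e-10.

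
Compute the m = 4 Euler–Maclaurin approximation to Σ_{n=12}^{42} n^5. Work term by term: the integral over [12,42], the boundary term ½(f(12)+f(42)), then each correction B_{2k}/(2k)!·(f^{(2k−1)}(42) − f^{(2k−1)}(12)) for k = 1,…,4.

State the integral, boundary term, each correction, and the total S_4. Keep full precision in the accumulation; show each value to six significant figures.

S_4 ≈ 9.81099e+08

Integral: ∫_12^42 x^5 dx = 9.14341e+08.
Boundary: ½(f(12) + f(42)) = ½(248832 + 1.30691e+08) = 6.54700e+07.
So far: 9.79811e+08.
Order-1 term: 1/12 · (1.55585e+07 − 103680) = 1.28790e+06.
Partial sum through k=1: 9.81099e+08.
Order-2 term: −1/720 · (105840 − 8640.00) = -135.000.
Partial sum through k=2: 9.81099e+08.
Order-3 term: 1/30240 · (120.000 − 120.000) = 0.00000.
Partial sum through k=3: 9.81099e+08.
Order-4 term: −1/1209600 · (0.00000 − 0.00000) = 0.00000.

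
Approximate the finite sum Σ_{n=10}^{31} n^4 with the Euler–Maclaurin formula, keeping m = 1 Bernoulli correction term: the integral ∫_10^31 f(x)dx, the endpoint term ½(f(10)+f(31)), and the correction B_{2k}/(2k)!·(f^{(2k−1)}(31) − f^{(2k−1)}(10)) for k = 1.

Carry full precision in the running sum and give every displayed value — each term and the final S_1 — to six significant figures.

Integral: ∫_10^31 x^4 dx = 5.70583e+06.
Endpoint term: (f(10) + f(31))/2 = (10000.0 + 923521)/2 = 466760.
Integral + boundary = 6.17259e+06.
Order-1 term: 1/12 · (119164 − 4000.00) = 9597.00.

S_1 ≈ 6.18219e+06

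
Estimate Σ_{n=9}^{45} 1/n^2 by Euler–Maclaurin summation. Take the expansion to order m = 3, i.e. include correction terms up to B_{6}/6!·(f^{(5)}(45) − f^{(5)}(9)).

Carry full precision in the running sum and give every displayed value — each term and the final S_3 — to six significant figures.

Integral: ∫_9^45 1/x^2 dx = 0.0888889.
Endpoint term: (f(9) + f(45))/2 = (0.0123457 + 0.000493827)/2 = 0.00641975.
Integral + boundary = 0.0953086.
Correction k=1: B_{2}/2! · (f^{(1)}(45) − f^{(1)}(9)) = 1/12 · (-2.19479e-05 − (-0.00274348)) = 0.000226795.
After k=1: 0.0955354.
Correction k=2: B_{4}/4! · (f^{(3)}(45) − f^{(3)}(9)) = −1/720 · (-1.30061e-07 − (-0.000406442)) = -5.64322e-07.
After k=2: 0.0955349.
Correction k=3: B_{6}/6! · (f^{(5)}(45) − f^{(5)}(9)) = 1/30240 · (-1.92684e-09 − (-0.000150534)) = 4.97792e-09.

S_3 ≈ 0.0955349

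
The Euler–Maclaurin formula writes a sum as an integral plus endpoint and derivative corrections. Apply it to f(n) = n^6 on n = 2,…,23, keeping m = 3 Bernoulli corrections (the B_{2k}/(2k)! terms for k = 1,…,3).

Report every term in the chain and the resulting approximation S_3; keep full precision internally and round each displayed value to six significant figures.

The integral term ∫_2^23 x^6 dx = 4.86404e+08.
Endpoint term: (f(2) + f(23))/2 = (64.0000 + 1.48036e+08)/2 = 7.40180e+07.
Running total after boundary: 5.60422e+08.
k=1: B_{2}/(2)! × [f^{(1)}(23) − f^{(1)}(2)] = 1/12 × (3.86181e+07 − 192.000) = 3.21816e+06.
After k=1: 5.63640e+08.
k=2: B_{4}/(4)! × [f^{(3)}(23) − f^{(3)}(2)] = −1/720 × (1.46004e+06 − 960.000) = -2026.50.
After k=2: 5.63638e+08.
k=3: B_{6}/(6)! × [f^{(5)}(23) − f^{(5)}(2)] = 1/30240 × (16560.0 − 1440.00) = 0.500000.

S_3 ≈ 5.63638e+08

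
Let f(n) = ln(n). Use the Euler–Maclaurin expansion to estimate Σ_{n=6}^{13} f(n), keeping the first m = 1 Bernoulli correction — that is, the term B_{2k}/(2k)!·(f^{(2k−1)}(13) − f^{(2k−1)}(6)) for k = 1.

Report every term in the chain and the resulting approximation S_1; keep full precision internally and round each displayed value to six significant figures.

The integral term ∫_6^13 ln(x) dx = 15.5938.
Endpoint term: (f(6) + f(13))/2 = (1.79176 + 2.56495)/2 = 2.17835.
Running total after boundary: 17.7721.
Order-1 term: 1/12 · (0.0769231 − 0.166667) = -0.00747863.

S_1 ≈ 17.7647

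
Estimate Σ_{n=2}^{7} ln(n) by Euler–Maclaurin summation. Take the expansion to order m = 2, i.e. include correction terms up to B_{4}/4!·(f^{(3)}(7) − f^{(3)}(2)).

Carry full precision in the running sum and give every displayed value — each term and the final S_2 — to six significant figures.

The integral term ∫_2^7 ln(x) dx = 7.23508.
Boundary: ½(f(2) + f(7)) = ½(0.693147 + 1.94591) = 1.31953.
So far: 8.55461.
k=1: B_{2}/(2)! × [f^{(1)}(7) − f^{(1)}(2)] = 1/12 × (0.142857 − 0.500000) = -0.0297619.
Running total after k=1: 8.52484.
k=2: B_{4}/(4)! × [f^{(3)}(7) − f^{(3)}(2)] = −1/720 × (0.00583090 − 0.250000) = 0.000339124.

S_2 ≈ 8.52518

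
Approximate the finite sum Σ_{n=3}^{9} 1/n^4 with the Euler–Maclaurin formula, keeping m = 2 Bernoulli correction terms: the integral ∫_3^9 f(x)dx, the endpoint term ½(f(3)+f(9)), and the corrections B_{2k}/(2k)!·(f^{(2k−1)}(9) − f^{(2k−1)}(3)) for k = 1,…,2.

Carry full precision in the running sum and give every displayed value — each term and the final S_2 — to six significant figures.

S_2 ≈ 0.0194274

Integral: ∫_3^9 1/x^4 dx = 0.0118884.
Boundary: ½(f(3) + f(9)) = ½(0.0123457 + 0.000152416) = 0.00624905.
So far: 0.0181375.
k=1: B_{2}/(2)! × [f^{(1)}(9) − f^{(1)}(3)] = 1/12 × (-6.77404e-05 − (-0.0164609)) = 0.00136610.
After k=1: 0.0195036.
k=2: B_{4}/(4)! × [f^{(3)}(9) − f^{(3)}(3)] = −1/720 × (-2.50890e-05 − (-0.0548697)) = -7.61730e-05.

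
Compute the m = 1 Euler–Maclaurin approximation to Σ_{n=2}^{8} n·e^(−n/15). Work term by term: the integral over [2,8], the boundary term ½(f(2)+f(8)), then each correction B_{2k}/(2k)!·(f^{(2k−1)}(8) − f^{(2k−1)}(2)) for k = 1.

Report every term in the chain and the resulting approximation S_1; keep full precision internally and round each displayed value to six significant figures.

S_1 ≈ 23.9576

The integral term ∫_2^8 x·e^(−x/15) dx = 20.7763.
Boundary: ½(f(2) + f(8)) = ½(1.75035 + 4.69317) = 3.22176.
Running total after boundary: 23.9980.
Order-1 term: 1/12 · (0.273768 − 0.758484) = -0.0403929.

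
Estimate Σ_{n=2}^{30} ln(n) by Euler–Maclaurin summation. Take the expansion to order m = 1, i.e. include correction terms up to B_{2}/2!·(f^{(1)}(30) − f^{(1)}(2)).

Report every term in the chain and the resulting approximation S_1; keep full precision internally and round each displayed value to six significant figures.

The integral term ∫_2^30 ln(x) dx = 72.6496.
½[f(2) + f(30)] = ½[0.693147 + 3.40120] = 2.04717.
Running total after boundary: 74.6968.
k=1: B_{2}/(2)! × [f^{(1)}(30) − f^{(1)}(2)] = 1/12 × (0.0333333 − 0.500000) = -0.0388889.

S_1 ≈ 74.6579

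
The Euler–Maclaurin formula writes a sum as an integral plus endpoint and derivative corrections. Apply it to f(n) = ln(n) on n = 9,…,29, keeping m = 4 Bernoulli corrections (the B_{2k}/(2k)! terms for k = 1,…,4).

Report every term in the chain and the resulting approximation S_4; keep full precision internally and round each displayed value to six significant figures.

The integral term ∫_9^29 ln(x) dx = 57.8766.
Boundary: ½(f(9) + f(29)) = ½(2.19722 + 3.36730) = 2.78226.
Integral + boundary = 60.6588.
Order-1 term: 1/12 · (0.0344828 − 0.111111) = -0.00638570.
Partial sum through k=1: 60.6524.
Order-2 term: −1/720 · (8.20042e-05 − 0.00274348) = 3.69650e-06.
Partial sum through k=2: 60.6524.
Order-3 term: 1/30240 · (1.17010e-06 − 0.000406442) = -1.34019e-08.
Partial sum through k=3: 60.6524.
Order-4 term: −1/1209600 · (4.17394e-08 − 0.000150534) = 1.24415e-10.

S_4 ≈ 60.6524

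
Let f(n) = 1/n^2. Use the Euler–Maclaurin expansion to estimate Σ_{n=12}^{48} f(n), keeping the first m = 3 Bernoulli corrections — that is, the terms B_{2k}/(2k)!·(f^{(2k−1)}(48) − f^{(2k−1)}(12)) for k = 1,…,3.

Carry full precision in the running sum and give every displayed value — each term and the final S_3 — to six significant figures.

Integral: ∫_12^48 1/x^2 dx = 0.0625000.
½[f(12) + f(48)] = ½[0.00694444 + 0.000434028] = 0.00368924.
Integral + boundary = 0.0661892.
Order-1 term: 1/12 · (-1.80845e-05 − (-0.00115741)) = 9.49436e-05.
Running total after k=1: 0.0662842.
Order-2 term: −1/720 · (-9.41901e-08 − (-9.64506e-05)) = -1.33828e-07.
Running total after k=2: 0.0662840.
Order-3 term: 1/30240 · (-1.22643e-09 − (-2.00939e-05)) = 6.64440e-10.

S_3 ≈ 0.0662840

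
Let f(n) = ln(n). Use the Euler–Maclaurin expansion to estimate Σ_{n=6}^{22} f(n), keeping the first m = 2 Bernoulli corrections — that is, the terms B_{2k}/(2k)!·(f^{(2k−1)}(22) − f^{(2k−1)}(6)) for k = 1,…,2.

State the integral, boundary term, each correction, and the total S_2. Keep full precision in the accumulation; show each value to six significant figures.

Integral: ∫_6^22 ln(x) dx = 41.2524.
Endpoint term: (f(6) + f(22))/2 = (1.79176 + 3.09104)/2 = 2.44140.
Integral + boundary = 43.6938.
k=1: B_{2}/(2)! × [f^{(1)}(22) − f^{(1)}(6)] = 1/12 × (0.0454545 − 0.166667) = -0.0101010.
Partial sum through k=1: 43.6837.
k=2: B_{4}/(4)! × [f^{(3)}(22) − f^{(3)}(6)] = −1/720 × (0.000187829 − 0.00925926) = 1.25992e-05.

S_2 ≈ 43.6837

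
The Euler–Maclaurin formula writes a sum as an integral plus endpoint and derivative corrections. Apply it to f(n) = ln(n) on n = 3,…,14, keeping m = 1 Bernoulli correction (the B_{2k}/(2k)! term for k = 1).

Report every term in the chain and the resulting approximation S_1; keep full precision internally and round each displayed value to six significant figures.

S_1 ≈ 24.4980

The integral term ∫_3^14 ln(x) dx = 22.6510.
½[f(3) + f(14)] = ½[1.09861 + 2.63906] = 1.86883.
Running total after boundary: 24.5198.
Order-1 term: 1/12 · (0.0714286 − 0.333333) = -0.0218254.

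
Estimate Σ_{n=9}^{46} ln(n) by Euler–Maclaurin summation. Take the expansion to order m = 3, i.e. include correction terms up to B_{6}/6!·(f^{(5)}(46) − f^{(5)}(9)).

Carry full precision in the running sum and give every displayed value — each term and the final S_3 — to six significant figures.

The integral term ∫_9^46 ln(x) dx = 119.342.
Boundary: ½(f(9) + f(46)) = ½(2.19722 + 3.82864) = 3.01293.
So far: 122.355.
Correction k=1: B_{2}/2! · (f^{(1)}(46) − f^{(1)}(9)) = 1/12 · (0.0217391 − 0.111111) = -0.00744767.
After k=1: 122.348.
Correction k=2: B_{4}/4! · (f^{(3)}(46) − f^{(3)}(9)) = −1/720 · (2.05474e-05 − 0.00274348) = 3.78186e-06.
After k=2: 122.348.
Correction k=3: B_{6}/6! · (f^{(5)}(46) − f^{(5)}(9)) = 1/30240 · (1.16526e-07 − 0.000406442) = -1.34367e-08.

S_3 ≈ 122.348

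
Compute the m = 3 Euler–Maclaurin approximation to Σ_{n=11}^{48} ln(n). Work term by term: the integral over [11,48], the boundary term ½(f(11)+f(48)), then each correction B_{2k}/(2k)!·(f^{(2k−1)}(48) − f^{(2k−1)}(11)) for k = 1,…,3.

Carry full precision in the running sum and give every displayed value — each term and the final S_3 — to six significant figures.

S_3 ≈ 125.570

The integral term ∫_11^48 ln(x) dx = 122.441.
Endpoint term: (f(11) + f(48))/2 = (2.39790 + 3.87120)/2 = 3.13455.
Integral + boundary = 125.575.
Order-1 term: 1/12 · (0.0208333 − 0.0909091) = -0.00583965.
After k=1: 125.570.
Order-2 term: −1/720 · (1.80845e-05 − 0.00150263) = 2.06187e-06.
After k=2: 125.570.
Order-3 term: 1/30240 · (9.41901e-08 − 0.000149021) = -4.92483e-09.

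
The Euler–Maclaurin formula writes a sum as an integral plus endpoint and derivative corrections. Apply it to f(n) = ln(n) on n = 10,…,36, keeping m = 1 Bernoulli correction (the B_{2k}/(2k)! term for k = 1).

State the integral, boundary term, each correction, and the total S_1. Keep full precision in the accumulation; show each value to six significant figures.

The integral term ∫_10^36 ln(x) dx = 79.9808.
½[f(10) + f(36)] = ½[2.30259 + 3.58352] = 2.94305.
Running total after boundary: 82.9239.
k=1: B_{2}/(2)! × [f^{(1)}(36) − f^{(1)}(10)] = 1/12 × (0.0277778 − 0.100000) = -0.00601852.

S_1 ≈ 82.9179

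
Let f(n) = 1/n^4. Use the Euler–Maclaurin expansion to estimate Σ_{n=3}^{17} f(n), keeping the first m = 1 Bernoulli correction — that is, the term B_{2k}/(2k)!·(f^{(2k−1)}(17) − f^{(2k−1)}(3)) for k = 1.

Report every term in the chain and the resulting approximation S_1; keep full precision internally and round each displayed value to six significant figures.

∫_3^17 1/x^4 dx evaluates to 0.0122778.
Endpoint term: (f(3) + f(17))/2 = (0.0123457 + 1.19730e-05)/2 = 0.00617883.
Running total after boundary: 0.0184567.
k=1: B_{2}/(2)! × [f^{(1)}(17) − f^{(1)}(3)] = 1/12 × (-2.81719e-06 − (-0.0164609)) = 0.00137151.

S_1 ≈ 0.0198282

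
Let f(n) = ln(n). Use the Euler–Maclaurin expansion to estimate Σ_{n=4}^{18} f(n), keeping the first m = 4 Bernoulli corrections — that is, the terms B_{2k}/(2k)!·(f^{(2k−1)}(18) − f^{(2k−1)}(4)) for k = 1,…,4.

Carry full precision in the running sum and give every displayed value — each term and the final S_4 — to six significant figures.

The integral term ∫_4^18 ln(x) dx = 32.4815.
½[f(4) + f(18)] = ½[1.38629 + 2.89037] = 2.13833.
Running total after boundary: 34.6198.
Order-1 term: 1/12 · (0.0555556 − 0.250000) = -0.0162037.
Partial sum through k=1: 34.6036.
Order-2 term: −1/720 · (0.000342936 − 0.0312500) = 4.29265e-05.
Partial sum through k=2: 34.6037.
Order-3 term: 1/30240 · (1.27013e-05 − 0.0234375) = -7.74630e-07.
Partial sum through k=3: 34.6037.
Order-4 term: −1/1209600 · (1.17605e-06 − 0.0439453) = 3.63295e-08.

S_4 ≈ 34.6037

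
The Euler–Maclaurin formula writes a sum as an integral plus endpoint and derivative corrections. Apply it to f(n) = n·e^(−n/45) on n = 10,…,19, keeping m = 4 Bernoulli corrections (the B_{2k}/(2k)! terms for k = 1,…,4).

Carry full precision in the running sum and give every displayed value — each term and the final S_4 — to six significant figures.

The integral term ∫_10^19 x·e^(−x/45) dx = 93.7307.
Endpoint term: (f(10) + f(19))/2 = (8.00737 + 12.4562)/2 = 10.2318.
Running total after boundary: 103.962.
Correction k=1: B_{2}/2! · (f^{(1)}(19) − f^{(1)}(10)) = 1/12 · (0.378784 − 0.622796) = -0.0203343.
Running total after k=1: 103.942.
Correction k=2: B_{4}/4! · (f^{(3)}(19) − f^{(3)}(10)) = −1/720 · (0.000834549 − 0.00109841) = 3.66467e-07.
Running total after k=2: 103.942.
Correction k=3: B_{6}/6! · (f^{(5)}(19) − f^{(5)}(10)) = 1/30240 · (7.31873e-07 − 9.32966e-07) = -6.64991e-12.
Running total after k=3: 103.942.
Correction k=4: B_{8}/8! · (f^{(7)}(19) − f^{(7)}(10)) = −1/1209600 · (5.19320e-10 − 6.53585e-10) = 1.11000e-16.

S_4 ≈ 103.942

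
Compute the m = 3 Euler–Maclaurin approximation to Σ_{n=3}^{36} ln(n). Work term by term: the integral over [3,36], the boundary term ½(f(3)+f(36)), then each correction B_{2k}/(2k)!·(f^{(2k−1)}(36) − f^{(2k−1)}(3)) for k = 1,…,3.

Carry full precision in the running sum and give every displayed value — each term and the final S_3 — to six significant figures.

S_3 ≈ 95.0265

∫_3^36 ln(x) dx evaluates to 92.7108.
Endpoint term: (f(3) + f(36))/2 = (1.09861 + 3.58352)/2 = 2.34107.
Running total after boundary: 95.0519.
Correction k=1: B_{2}/2! · (f^{(1)}(36) − f^{(1)}(3)) = 1/12 · (0.0277778 − 0.333333) = -0.0254630.
Partial sum through k=1: 95.0264.
Correction k=2: B_{4}/4! · (f^{(3)}(36) − f^{(3)}(3)) = −1/720 · (4.28669e-05 − 0.0740741) = 0.000102821.
Partial sum through k=2: 95.0266.
Correction k=3: B_{6}/6! · (f^{(5)}(36) − f^{(5)}(3)) = 1/30240 · (3.96916e-07 − 0.0987654) = -3.26604e-06.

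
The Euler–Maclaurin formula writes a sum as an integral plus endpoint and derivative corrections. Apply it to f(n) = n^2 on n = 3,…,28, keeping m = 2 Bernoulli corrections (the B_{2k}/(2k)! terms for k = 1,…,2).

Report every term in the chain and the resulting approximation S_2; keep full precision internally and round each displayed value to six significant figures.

S_2 ≈ 7709.00

∫_3^28 x^2 dx evaluates to 7308.33.
½[f(3) + f(28)] = ½[9.00000 + 784.000] = 396.500.
Integral + boundary = 7704.83.
Correction k=1: B_{2}/2! · (f^{(1)}(28) − f^{(1)}(3)) = 1/12 · (56.0000 − 6.00000) = 4.16667.
After k=1: 7709.00.
Correction k=2: B_{4}/4! · (f^{(3)}(28) − f^{(3)}(3)) = −1/720 · (0.00000 − 0.00000) = 0.00000.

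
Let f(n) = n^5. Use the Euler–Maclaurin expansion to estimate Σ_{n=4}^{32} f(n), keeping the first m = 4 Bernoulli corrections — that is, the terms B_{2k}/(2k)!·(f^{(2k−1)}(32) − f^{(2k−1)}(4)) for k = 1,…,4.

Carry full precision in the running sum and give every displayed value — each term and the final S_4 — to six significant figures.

The integral term ∫_4^32 x^5 dx = 1.78956e+08.
Boundary: ½(f(4) + f(32)) = ½(1024.00 + 3.35544e+07) = 1.67777e+07.
So far: 1.95734e+08.
Correction k=1: B_{2}/2! · (f^{(1)}(32) − f^{(1)}(4)) = 1/12 · (5.24288e+06 − 1280.00) = 436800.
After k=1: 1.96171e+08.
Correction k=2: B_{4}/4! · (f^{(3)}(32) − f^{(3)}(4)) = −1/720 · (61440.0 − 960.000) = -84.0000.
After k=2: 1.96171e+08.
Correction k=3: B_{6}/6! · (f^{(5)}(32) − f^{(5)}(4)) = 1/30240 · (120.000 − 120.000) = 0.00000.
After k=3: 1.96171e+08.
Correction k=4: B_{8}/8! · (f^{(7)}(32) − f^{(7)}(4)) = −1/1209600 · (0.00000 − 0.00000) = 0.00000.

S_4 ≈ 1.96171e+08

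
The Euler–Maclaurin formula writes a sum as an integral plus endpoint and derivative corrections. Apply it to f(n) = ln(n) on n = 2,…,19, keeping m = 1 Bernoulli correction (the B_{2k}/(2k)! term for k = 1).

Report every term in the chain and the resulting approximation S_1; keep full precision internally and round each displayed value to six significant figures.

∫_2^19 ln(x) dx evaluates to 37.5580.
½[f(2) + f(19)] = ½[0.693147 + 2.94444] = 1.81879.
Integral + boundary = 39.3768.
Order-1 term: 1/12 · (0.0526316 − 0.500000) = -0.0372807.

S_1 ≈ 39.3396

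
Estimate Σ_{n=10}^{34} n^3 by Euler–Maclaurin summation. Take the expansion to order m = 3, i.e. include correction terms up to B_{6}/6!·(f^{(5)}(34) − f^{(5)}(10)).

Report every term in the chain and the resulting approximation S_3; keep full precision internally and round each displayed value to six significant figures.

S_3 ≈ 352000

∫_10^34 x^3 dx evaluates to 331584.
½[f(10) + f(34)] = ½[1000.00 + 39304.0] = 20152.0.
Integral + boundary = 351736.
Order-1 term: 1/12 · (3468.00 − 300.000) = 264.000.
Running total after k=1: 352000.
Order-2 term: −1/720 · (6.00000 − 6.00000) = 0.00000.
Running total after k=2: 352000.
Order-3 term: 1/30240 · (0.00000 − 0.00000) = 0.00000.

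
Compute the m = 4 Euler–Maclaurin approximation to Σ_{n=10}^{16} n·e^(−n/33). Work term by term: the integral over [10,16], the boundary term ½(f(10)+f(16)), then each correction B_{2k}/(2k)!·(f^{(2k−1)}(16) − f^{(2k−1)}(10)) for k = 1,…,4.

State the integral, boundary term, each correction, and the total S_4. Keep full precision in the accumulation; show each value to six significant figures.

S_4 ≈ 60.9099

Integral: ∫_10^16 x·e^(−x/33) dx = 52.3071.
Endpoint term: (f(10) + f(16))/2 = (7.38577 + 9.85265)/2 = 8.61921.
So far: 60.9263.
Correction k=1: B_{2}/2! · (f^{(1)}(16) − f^{(1)}(10)) = 1/12 · (0.317225 − 0.514766) = -0.0164617.
Partial sum through k=1: 60.9099.
Correction k=2: B_{4}/4! · (f^{(3)}(16) − f^{(3)}(10)) = −1/720 · (0.00142223 − 0.00182913) = 5.65137e-07.
Partial sum through k=2: 60.9099.
Correction k=3: B_{6}/6! · (f^{(5)}(16) − f^{(5)}(10)) = 1/30240 · (2.34450e-06 − 2.92521e-06) = -1.92036e-11.
Partial sum through k=3: 60.9099.
Correction k=4: B_{8}/8! · (f^{(7)}(16) − f^{(7)}(10)) = −1/1209600 · (3.10652e-09 − 3.82993e-09) = 5.98055e-16.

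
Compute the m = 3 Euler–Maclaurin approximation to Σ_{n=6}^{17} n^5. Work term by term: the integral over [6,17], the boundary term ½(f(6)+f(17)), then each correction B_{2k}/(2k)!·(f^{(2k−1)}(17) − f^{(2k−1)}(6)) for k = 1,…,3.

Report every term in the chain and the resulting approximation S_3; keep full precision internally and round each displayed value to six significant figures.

S_3 ≈ 4.76321e+06

∫_6^17 x^5 dx evaluates to 4.01515e+06.
Boundary: ½(f(6) + f(17)) = ½(7776.00 + 1.41986e+06) = 713816.
Integral + boundary = 4.72897e+06.
Correction k=1: B_{2}/2! · (f^{(1)}(17) − f^{(1)}(6)) = 1/12 · (417605 − 6480.00) = 34260.4.
After k=1: 4.76323e+06.
Correction k=2: B_{4}/4! · (f^{(3)}(17) − f^{(3)}(6)) = −1/720 · (17340.0 − 2160.00) = -21.0833.
After k=2: 4.76321e+06.
Correction k=3: B_{6}/6! · (f^{(5)}(17) − f^{(5)}(6)) = 1/30240 · (120.000 − 120.000) = 0.00000.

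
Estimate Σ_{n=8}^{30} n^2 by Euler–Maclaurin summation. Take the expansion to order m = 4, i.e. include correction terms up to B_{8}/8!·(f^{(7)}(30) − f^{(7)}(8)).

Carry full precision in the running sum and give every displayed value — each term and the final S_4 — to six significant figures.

S_4 ≈ 9315.00

∫_8^30 x^2 dx evaluates to 8829.33.
Boundary: ½(f(8) + f(30)) = ½(64.0000 + 900.000) = 482.000.
Running total after boundary: 9311.33.
Correction k=1: B_{2}/2! · (f^{(1)}(30) − f^{(1)}(8)) = 1/12 · (60.0000 − 16.0000) = 3.66667.
Running total after k=1: 9315.00.
Correction k=2: B_{4}/4! · (f^{(3)}(30) − f^{(3)}(8)) = −1/720 · (0.00000 − 0.00000) = 0.00000.
Running total after k=2: 9315.00.
Correction k=3: B_{6}/6! · (f^{(5)}(30) − f^{(5)}(8)) = 1/30240 · (0.00000 − 0.00000) = 0.00000.
Running total after k=3: 9315.00.
Correction k=4: B_{8}/8! · (f^{(7)}(30) − f^{(7)}(8)) = −1/1209600 · (0.00000 − 0.00000) = 0.00000.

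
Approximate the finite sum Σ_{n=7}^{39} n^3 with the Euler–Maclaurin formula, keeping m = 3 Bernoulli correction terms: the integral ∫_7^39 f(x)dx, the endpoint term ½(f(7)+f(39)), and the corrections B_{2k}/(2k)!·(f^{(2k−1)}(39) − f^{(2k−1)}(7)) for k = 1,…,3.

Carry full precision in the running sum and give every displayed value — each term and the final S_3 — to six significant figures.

∫_7^39 x^3 dx evaluates to 577760.
½[f(7) + f(39)] = ½[343.000 + 59319.0] = 29831.0.
Integral + boundary = 607591.
Order-1 term: 1/12 · (4563.00 − 147.000) = 368.000.
After k=1: 607959.
Order-2 term: −1/720 · (6.00000 − 6.00000) = 0.00000.
After k=2: 607959.
Order-3 term: 1/30240 · (0.00000 − 0.00000) = 0.00000.

S_3 ≈ 607959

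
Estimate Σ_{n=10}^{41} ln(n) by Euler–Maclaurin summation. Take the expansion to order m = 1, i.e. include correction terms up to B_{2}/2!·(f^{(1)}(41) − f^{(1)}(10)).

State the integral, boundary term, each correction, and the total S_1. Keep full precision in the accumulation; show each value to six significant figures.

∫_10^41 ln(x) dx evaluates to 98.2306.
Endpoint term: (f(10) + f(41))/2 = (2.30259 + 3.71357)/2 = 3.00808.
So far: 101.239.
Correction k=1: B_{2}/2! · (f^{(1)}(41) − f^{(1)}(10)) = 1/12 · (0.0243902 − 0.100000) = -0.00630081.

S_1 ≈ 101.232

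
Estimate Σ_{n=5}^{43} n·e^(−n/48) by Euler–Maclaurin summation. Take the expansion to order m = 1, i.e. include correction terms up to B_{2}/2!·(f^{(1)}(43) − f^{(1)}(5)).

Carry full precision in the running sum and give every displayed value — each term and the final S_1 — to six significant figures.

Integral: ∫_5^43 x·e^(−x/48) dx = 509.024.
Boundary: ½(f(5) + f(43)) = ½(4.50538 + 17.5555) = 11.0304.
Running total after boundary: 520.054.
Correction k=1: B_{2}/2! · (f^{(1)}(43) − f^{(1)}(5)) = 1/12 · (0.0425278 − 0.807213) = -0.0637238.

S_1 ≈ 519.990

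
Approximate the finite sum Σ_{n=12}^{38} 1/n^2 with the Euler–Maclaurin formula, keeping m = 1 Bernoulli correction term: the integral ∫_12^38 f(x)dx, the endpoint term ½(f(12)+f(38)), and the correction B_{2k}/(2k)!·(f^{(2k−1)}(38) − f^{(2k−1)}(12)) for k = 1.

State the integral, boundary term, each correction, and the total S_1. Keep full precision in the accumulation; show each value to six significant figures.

S_1 ≈ 0.0609294

∫_12^38 1/x^2 dx evaluates to 0.0570175.
Endpoint term: (f(12) + f(38))/2 = (0.00694444 + 0.000692521)/2 = 0.00381848.
Running total after boundary: 0.0608360.
Correction k=1: B_{2}/2! · (f^{(1)}(38) − f^{(1)}(12)) = 1/12 · (-3.64485e-05 − (-0.00115741)) = 9.34132e-05.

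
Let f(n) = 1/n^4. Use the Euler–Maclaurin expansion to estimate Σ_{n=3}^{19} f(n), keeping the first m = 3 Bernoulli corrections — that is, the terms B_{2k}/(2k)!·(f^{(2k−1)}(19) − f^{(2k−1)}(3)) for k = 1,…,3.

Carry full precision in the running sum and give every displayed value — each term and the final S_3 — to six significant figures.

S_3 ≈ 0.0197804

Integral: ∫_3^19 1/x^4 dx = 0.0122971.
Endpoint term: (f(3) + f(19))/2 = (0.0123457 + 7.67336e-06)/2 = 0.00617668.
Running total after boundary: 0.0184738.
k=1: B_{2}/(2)! × [f^{(1)}(19) − f^{(1)}(3)] = 1/12 × (-1.61544e-06 − (-0.0164609)) = 0.00137161.
Running total after k=1: 0.0198454.
k=2: B_{4}/(4)! × [f^{(3)}(19) − f^{(3)}(3)] = −1/720 × (-1.34247e-07 − (-0.0548697)) = -7.62077e-05.
Running total after k=2: 0.0197692.
k=3: B_{6}/(6)! × [f^{(5)}(19) − f^{(5)}(3)] = 1/30240 × (-2.08251e-08 − (-0.341411)) = 1.12901e-05.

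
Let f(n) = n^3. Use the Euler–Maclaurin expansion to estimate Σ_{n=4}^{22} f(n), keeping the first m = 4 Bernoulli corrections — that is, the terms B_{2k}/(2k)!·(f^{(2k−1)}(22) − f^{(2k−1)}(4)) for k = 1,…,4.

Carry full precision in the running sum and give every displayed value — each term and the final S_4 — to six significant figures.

The integral term ∫_4^22 x^3 dx = 58500.0.
Endpoint term: (f(4) + f(22))/2 = (64.0000 + 10648.0)/2 = 5356.00.
So far: 63856.0.
Order-1 term: 1/12 · (1452.00 − 48.0000) = 117.000.
Running total after k=1: 63973.0.
Order-2 term: −1/720 · (6.00000 − 6.00000) = 0.00000.
Running total after k=2: 63973.0.
Order-3 term: 1/30240 · (0.00000 − 0.00000) = 0.00000.
Running total after k=3: 63973.0.
Order-4 term: −1/1209600 · (0.00000 − 0.00000) = 0.00000.

S_4 ≈ 63973.0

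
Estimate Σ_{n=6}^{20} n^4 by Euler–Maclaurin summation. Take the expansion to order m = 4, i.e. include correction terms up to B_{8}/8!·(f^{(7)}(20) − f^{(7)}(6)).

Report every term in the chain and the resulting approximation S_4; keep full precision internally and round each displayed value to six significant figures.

S_4 ≈ 721687

The integral term ∫_6^20 x^4 dx = 638445.
Endpoint term: (f(6) + f(20))/2 = (1296.00 + 160000)/2 = 80648.0.
Integral + boundary = 719093.
Order-1 term: 1/12 · (32000.0 − 864.000) = 2594.67.
Running total after k=1: 721687.
Order-2 term: −1/720 · (480.000 − 144.000) = -0.466667.
Running total after k=2: 721687.
Order-3 term: 1/30240 · (0.00000 − 0.00000) = 0.00000.
Running total after k=3: 721687.
Order-4 term: −1/1209600 · (0.00000 − 0.00000) = 0.00000.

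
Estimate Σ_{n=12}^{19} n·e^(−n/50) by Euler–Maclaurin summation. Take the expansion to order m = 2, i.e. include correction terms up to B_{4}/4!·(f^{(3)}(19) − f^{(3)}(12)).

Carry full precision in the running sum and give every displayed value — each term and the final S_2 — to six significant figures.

S_2 ≈ 90.4265

∫_12^19 x·e^(−x/50) dx evaluates to 79.2245.
½[f(12) + f(19)] = ½[9.43953 + 12.9934] = 11.2165.
Running total after boundary: 90.4410.
k=1: B_{2}/(2)! × [f^{(1)}(19) − f^{(1)}(12)] = 1/12 × (0.423994 − 0.597837) = -0.0144869.
Running total after k=1: 90.4265.
k=2: B_{4}/(4)! × [f^{(3)}(19) − f^{(3)}(12)] = −1/720 × (0.000716687 − 0.000868437) = 2.10764e-07.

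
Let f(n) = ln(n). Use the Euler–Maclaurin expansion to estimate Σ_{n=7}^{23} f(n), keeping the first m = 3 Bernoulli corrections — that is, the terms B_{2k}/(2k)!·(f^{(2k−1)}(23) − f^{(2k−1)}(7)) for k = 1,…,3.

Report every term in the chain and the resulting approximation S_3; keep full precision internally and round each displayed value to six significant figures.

The integral term ∫_7^23 ln(x) dx = 42.4950.
Endpoint term: (f(7) + f(23))/2 = (1.94591 + 3.13549)/2 = 2.54070.
So far: 45.0357.
k=1: B_{2}/(2)! × [f^{(1)}(23) − f^{(1)}(7)] = 1/12 × (0.0434783 − 0.142857) = -0.00828157.
After k=1: 45.0274.
k=2: B_{4}/(4)! × [f^{(3)}(23) − f^{(3)}(7)] = −1/720 × (0.000164379 − 0.00583090) = 7.87017e-06.
After k=2: 45.0274.
k=3: B_{6}/(6)! × [f^{(5)}(23) − f^{(5)}(7)] = 1/30240 × (3.72883e-06 − 0.00142798) = -4.70981e-08.

S_3 ≈ 45.0274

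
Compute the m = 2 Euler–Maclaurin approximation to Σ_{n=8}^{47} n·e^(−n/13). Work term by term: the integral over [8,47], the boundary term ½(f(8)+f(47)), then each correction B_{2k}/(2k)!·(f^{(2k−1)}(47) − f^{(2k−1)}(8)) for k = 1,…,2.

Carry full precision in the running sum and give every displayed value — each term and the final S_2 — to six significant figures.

S_2 ≈ 129.322

The integral term ∫_8^47 x·e^(−x/13) dx = 126.551.
½[f(8) + f(47)] = ½[4.32346 + 1.26461] = 2.79404.
Integral + boundary = 129.345.
k=1: B_{2}/(2)! × [f^{(1)}(47) − f^{(1)}(8)] = 1/12 × (-0.0703710 − 0.207859) = -0.0231858.
After k=1: 129.322.
k=2: B_{4}/(4)! × [f^{(3)}(47) − f^{(3)}(8)] = −1/720 × (-9.79757e-05 − 0.00762559) = 1.07272e-05.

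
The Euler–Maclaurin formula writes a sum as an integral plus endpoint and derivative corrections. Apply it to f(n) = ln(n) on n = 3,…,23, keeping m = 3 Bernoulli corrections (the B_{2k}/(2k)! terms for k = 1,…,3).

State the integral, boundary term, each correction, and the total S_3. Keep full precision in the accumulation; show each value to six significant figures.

The integral term ∫_3^23 ln(x) dx = 48.8205.
Endpoint term: (f(3) + f(23))/2 = (1.09861 + 3.13549)/2 = 2.11705.
Integral + boundary = 50.9376.
k=1: B_{2}/(2)! × [f^{(1)}(23) − f^{(1)}(3)] = 1/12 × (0.0434783 − 0.333333) = -0.0241546.
After k=1: 50.9134.
k=2: B_{4}/(4)! × [f^{(3)}(23) − f^{(3)}(3)] = −1/720 × (0.000164379 − 0.0740741) = 0.000102652.
After k=2: 50.9135.
k=3: B_{6}/(6)! × [f^{(5)}(23) − f^{(5)}(3)] = 1/30240 × (3.72883e-06 − 0.0987654) = -3.26593e-06.

S_3 ≈ 50.9135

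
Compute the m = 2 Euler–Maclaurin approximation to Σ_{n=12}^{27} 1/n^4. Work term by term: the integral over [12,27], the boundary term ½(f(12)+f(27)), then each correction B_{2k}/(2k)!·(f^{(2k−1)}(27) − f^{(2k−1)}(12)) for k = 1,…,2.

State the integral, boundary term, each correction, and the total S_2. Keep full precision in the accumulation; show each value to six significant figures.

S_2 ≈ 0.000202331

The integral term ∫_12^27 1/x^4 dx = 0.000175966.
Boundary: ½(f(12) + f(27)) = ½(4.82253e-05 + 1.88168e-06) = 2.50535e-05.
Integral + boundary = 0.000201020.
Order-1 term: 1/12 · (-2.78767e-07 − (-1.60751e-05)) = 1.31636e-06.
Partial sum through k=1: 0.000202336.
Order-2 term: −1/720 · (-1.14719e-08 − (-3.34898e-06)) = -4.63543e-09.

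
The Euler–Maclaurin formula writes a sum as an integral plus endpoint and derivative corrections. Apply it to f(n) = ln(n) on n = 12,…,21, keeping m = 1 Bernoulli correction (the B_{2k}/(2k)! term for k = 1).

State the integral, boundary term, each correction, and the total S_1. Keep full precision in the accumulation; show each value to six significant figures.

∫_12^21 ln(x) dx evaluates to 25.1161.
Endpoint term: (f(12) + f(21))/2 = (2.48491 + 3.04452)/2 = 2.76471.
So far: 27.8808.
k=1: B_{2}/(2)! × [f^{(1)}(21) − f^{(1)}(12)] = 1/12 × (0.0476190 − 0.0833333) = -0.00297619.

S_1 ≈ 27.8778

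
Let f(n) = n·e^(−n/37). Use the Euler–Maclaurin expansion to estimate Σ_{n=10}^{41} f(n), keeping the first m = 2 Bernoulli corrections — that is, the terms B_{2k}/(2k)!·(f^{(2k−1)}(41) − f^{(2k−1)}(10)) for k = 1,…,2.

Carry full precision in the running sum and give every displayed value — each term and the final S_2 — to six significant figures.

∫_10^41 x·e^(−x/37) dx evaluates to 374.250.
Endpoint term: (f(10) + f(41))/2 = (7.63173 + 13.5375)/2 = 10.5846.
Running total after boundary: 384.835.
Correction k=1: B_{2}/2! · (f^{(1)}(41) − f^{(1)}(10)) = 1/12 · (-0.0356955 − 0.556910) = -0.0493838.
After k=1: 384.785.
Correction k=2: B_{4}/4! · (f^{(3)}(41) − f^{(3)}(10)) = −1/720 · (0.000456297 − 0.00152174) = 1.47978e-06.

S_2 ≈ 384.785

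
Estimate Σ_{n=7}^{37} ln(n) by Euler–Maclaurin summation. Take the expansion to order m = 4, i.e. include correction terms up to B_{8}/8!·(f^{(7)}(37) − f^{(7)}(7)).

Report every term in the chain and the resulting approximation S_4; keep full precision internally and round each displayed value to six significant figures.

S_4 ≈ 92.7514

Integral: ∫_7^37 ln(x) dx = 89.9826.
Boundary: ½(f(7) + f(37)) = ½(1.94591 + 3.61092) = 2.77841.
Running total after boundary: 92.7610.
k=1: B_{2}/(2)! × [f^{(1)}(37) − f^{(1)}(7)] = 1/12 × (0.0270270 − 0.142857) = -0.00965251.
Partial sum through k=1: 92.7514.
k=2: B_{4}/(4)! × [f^{(3)}(37) − f^{(3)}(7)] = −1/720 × (3.94843e-05 − 0.00583090) = 8.04364e-06.
Partial sum through k=2: 92.7514.
k=3: B_{6}/(6)! × [f^{(5)}(37) − f^{(5)}(7)] = 1/30240 × (3.46101e-07 − 0.00142798) = -4.72100e-08.
Partial sum through k=3: 92.7514.
k=4: B_{8}/(8)! × [f^{(7)}(37) − f^{(7)}(7)] = −1/1209600 × (7.58439e-09 − 0.000874271) = 7.22771e-10.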